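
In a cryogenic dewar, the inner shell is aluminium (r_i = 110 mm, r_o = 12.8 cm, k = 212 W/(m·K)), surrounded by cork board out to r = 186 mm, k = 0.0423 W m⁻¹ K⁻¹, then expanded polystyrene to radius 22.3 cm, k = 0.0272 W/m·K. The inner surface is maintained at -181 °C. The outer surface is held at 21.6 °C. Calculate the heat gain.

Series thermal resistances, inner to outer:
  R_aluminium = (1/0.110 − 1/0.128)/(4πk) = 1.278/(4π·212) = 4.799×10^-4 K/W
  R_cork board = (1/0.128 − 1/0.186)/(4πk) = 2.436/(4π·0.0423) = 4.583 K/W
  R_expanded polystyrene = (1/0.186 − 1/0.223)/(4πk) = 0.8920/(4π·0.0272) = 2.610 K/W
ΣR = 4.799×10^-4 + 4.583 + 2.610 = 7.193 K/W
Q = ΔT/ΣR = (-181 °C − 21.6 °C)/7.193 = -28.2 W
(Negative Q ⇒ heat flows inward; heat gain = 28.2 W.)

Q = 28.2 W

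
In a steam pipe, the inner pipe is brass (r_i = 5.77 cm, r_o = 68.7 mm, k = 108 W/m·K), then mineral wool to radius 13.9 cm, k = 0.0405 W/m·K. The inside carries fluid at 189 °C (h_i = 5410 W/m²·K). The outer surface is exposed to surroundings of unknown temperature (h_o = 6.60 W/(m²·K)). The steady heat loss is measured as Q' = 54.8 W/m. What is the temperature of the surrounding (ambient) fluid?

Series resistances:
  R'_conv,in = 1/(2πr h) = 1/(2π·0.0577·5410) = 5.099×10^-4 m·K/W
  R'_brass = ln(0.0687/0.0577)/(2πk) = 0.1745/(2π·108) = 2.571×10^-4 m·K/W
  R'_mineral wool = ln(0.139/0.0687)/(2πk) = 0.7047/(2π·0.0405) = 2.769 m·K/W
  R'_conv,out = 1/(2πr h) = 1/(2π·0.139·6.60) = 0.1735 m·K/W
ΣR = 2.944 m·K/W
ΔT = Q'·ΣR = 54.8 × 2.944 = 161.3 K
Heat flows outward, so T_out = T_in − ΔT = 189 − 161.3 = 27.7 °C

T_out = 27.7 °C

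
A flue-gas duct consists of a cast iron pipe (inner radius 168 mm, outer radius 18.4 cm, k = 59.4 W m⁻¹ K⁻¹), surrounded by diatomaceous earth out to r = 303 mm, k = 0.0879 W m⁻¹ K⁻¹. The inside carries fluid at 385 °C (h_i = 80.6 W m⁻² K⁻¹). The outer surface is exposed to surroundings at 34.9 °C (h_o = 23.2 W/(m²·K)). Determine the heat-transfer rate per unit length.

Resistance network (inner→outer):
  R'_conv,in = 1/(2πr h) = 1/(2π·0.168·80.6) = 0.01175 m·K/W
  R'_cast iron = ln(0.184/0.168)/(2πk) = 0.09097/(2π·59.4) = 2.437×10^-4 m·K/W
  R'_diatomaceous earth = ln(0.303/0.184)/(2πk) = 0.4988/(2π·0.0879) = 0.9031 m·K/W
  R'_conv,out = 1/(2πr h) = 1/(2π·0.303·23.2) = 0.02264 m·K/W
ΣR = 0.01175 + 2.437×10^-4 + 0.9031 + 0.02264 = 0.9377 m·K/W
Q' = ΔT/ΣR = (385 °C − 34.9 °C)/0.9377 = 373 W/m

Q' = 373 W/m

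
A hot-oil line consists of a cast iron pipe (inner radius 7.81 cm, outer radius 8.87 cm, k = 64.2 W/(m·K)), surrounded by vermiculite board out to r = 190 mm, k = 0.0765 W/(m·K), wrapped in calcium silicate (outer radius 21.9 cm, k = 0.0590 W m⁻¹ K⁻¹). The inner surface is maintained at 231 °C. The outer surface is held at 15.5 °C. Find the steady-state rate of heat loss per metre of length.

Q' = 109 W/m

Series thermal resistances, inner to outer:
  R'_cast iron = ln(0.0887/0.0781)/(2πk) = 0.1273/(2π·64.2) = 3.155×10^-4 m·K/W
  R'_vermiculite board = ln(0.190/0.0887)/(2πk) = 0.7618/(2π·0.0765) = 1.585 m·K/W
  R'_calcium silicate = ln(0.219/0.190)/(2πk) = 0.1420/(2π·0.0590) = 0.3832 m·K/W
ΣR = 3.155×10^-4 + 1.585 + 0.3832 = 1.969 m·K/W
Q' = ΔT/ΣR = (231 °C − 15.5 °C)/1.969 = 109 W/m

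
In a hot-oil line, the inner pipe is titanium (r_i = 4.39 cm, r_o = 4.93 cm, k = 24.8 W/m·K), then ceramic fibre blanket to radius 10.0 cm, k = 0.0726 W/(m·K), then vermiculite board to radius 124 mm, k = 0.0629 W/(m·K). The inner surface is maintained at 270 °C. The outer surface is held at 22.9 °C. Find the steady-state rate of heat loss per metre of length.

Q' = 118 W/m

Resistance network (inner→outer):
  R'_titanium = ln(0.0493/0.0439)/(2πk) = 0.1160/(2π·24.8) = 7.445×10^-4 m·K/W
  R'_ceramic fibre blanket = ln(0.100/0.0493)/(2πk) = 0.7072/(2π·0.0726) = 1.550 m·K/W
  R'_vermiculite board = ln(0.124/0.100)/(2πk) = 0.2151/(2π·0.0629) = 0.5443 m·K/W
ΣR = 7.445×10^-4 + 1.550 + 0.5443 = 2.095 m·K/W
Q' = ΔT/ΣR = (270 °C − 22.9 °C)/2.095 = 118 W/m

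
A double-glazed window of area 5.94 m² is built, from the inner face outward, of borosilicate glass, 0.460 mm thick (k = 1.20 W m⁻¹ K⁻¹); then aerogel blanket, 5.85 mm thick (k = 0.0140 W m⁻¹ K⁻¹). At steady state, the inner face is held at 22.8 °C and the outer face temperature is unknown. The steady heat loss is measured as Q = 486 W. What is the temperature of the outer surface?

T_out = -11.4 °C

Series resistances:
  R_borosilicate glass = L/(kA) = 4.60×10^-4/(1.20·5.94) = 6.453×10^-5 K/W
  R_aerogel blanket = L/(kA) = 0.00585/(0.0140·5.94) = 0.07035 K/W
ΣR = 0.07041 K/W
ΔT = Q·ΣR = 486 × 0.07041 = 34.22 K
Heat flows outward, so T_out = T_in − ΔT = 22.8 − 34.22 = -11.4 °C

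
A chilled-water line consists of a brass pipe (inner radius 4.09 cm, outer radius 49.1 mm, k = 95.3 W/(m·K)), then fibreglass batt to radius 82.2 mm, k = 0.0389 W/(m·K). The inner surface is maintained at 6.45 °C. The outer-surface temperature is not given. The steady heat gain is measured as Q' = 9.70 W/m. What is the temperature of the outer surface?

T_out = 26.9 °C

Series resistances:
  R'_brass = ln(0.0491/0.0409)/(2πk) = 0.1827/(2π·95.3) = 3.052×10^-4 m·K/W
  R'_fibreglass batt = ln(0.0822/0.0491)/(2πk) = 0.5153/(2π·0.0389) = 2.108 m·K/W
ΣR = 2.109 m·K/W
ΔT = Q'·ΣR = 9.70 × 2.109 = 20.46 K
Heat flows inward, so T_out = T_in + ΔT = 6.45 + 20.46 = 26.9 °C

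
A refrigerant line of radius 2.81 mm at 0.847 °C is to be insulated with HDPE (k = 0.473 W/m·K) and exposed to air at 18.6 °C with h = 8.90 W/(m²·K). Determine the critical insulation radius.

r_cr = 5.31 cm

For a cylinder, r_cr = k_ins/h = 0.473/8.90 = 0.0531 m = 5.31 cm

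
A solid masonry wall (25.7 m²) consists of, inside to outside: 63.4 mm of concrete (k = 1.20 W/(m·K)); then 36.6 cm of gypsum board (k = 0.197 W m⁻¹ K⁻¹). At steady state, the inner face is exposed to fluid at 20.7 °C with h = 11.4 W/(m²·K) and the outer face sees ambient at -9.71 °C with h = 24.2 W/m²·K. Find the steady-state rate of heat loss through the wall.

Q = 383 W

Resistance network (inner→outer):
  R_conv,in = 1/(hA) = 1/(11.4·25.7) = 0.003413 K/W
  R_concrete = L/(kA) = 0.0634/(1.20·25.7) = 0.002056 K/W
  R_gypsum board = L/(kA) = 0.366/(0.197·25.7) = 0.07229 K/W
  R_conv,out = 1/(hA) = 1/(24.2·25.7) = 0.001608 K/W
ΣR = 0.003413 + 0.002056 + 0.07229 + 0.001608 = 0.07937 K/W
Q = ΔT/ΣR = (20.7 °C − -9.71 °C)/0.07937 = 383 W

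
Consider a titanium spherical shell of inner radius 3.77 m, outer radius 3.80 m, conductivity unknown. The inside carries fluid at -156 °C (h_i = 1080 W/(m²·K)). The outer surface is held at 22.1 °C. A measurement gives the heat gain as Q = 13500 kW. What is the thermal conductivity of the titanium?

k = 20.8 W/m·K

ΣR = ΔT/Q = |-156 − 22.1|/1.35×10^7 = 1.319×10^-5 K/W
Known resistances:
  R_conv,in = 1/(4πr²h) = 1/(4π·3.77²·1080) = 5.184×10^-6 K/W
R_titanium = ΣR − ΣR_known = 1.319×10^-5 − 5.184×10^-6 = 8.006×10^-6 K/W
(1/r₁−1/r₂)/(4πk) = 8.006×10^-6 ⇒ k = 0.002094/(4π·8.006×10^-6) = 20.8 W/m·K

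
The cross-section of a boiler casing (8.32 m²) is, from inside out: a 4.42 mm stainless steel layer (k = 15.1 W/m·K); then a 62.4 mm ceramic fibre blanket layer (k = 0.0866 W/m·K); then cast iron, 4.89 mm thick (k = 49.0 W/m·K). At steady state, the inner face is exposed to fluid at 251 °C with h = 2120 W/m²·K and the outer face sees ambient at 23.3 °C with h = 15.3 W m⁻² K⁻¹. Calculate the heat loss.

Resistance network (inner→outer):
  R_conv,in = 1/(hA) = 1/(2120·8.32) = 5.669×10^-5 K/W
  R_stainless steel = L/(kA) = 0.00442/(15.1·8.32) = 3.518×10^-5 K/W
  R_ceramic fibre blanket = L/(kA) = 0.0624/(0.0866·8.32) = 0.08661 K/W
  R_cast iron = L/(kA) = 0.00489/(49.0·8.32) = 1.199×10^-5 K/W
  R_conv,out = 1/(hA) = 1/(15.3·8.32) = 0.007856 K/W
ΣR = 5.669×10^-5 + 3.518×10^-5 + 0.08661 + 1.199×10^-5 + 0.007856 = 0.09457 K/W
Q = ΔT/ΣR = (251 °C − 23.3 °C)/0.09457 = 2410 W

Q = 2410 W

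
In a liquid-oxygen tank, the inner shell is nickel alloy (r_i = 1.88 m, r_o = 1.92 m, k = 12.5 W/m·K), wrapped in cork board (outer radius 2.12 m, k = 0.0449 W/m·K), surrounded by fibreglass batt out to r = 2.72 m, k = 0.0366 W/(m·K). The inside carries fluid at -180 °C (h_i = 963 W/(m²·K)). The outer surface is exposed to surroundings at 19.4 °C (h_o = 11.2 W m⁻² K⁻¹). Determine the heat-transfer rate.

Q = 634 W

Series thermal resistances, inner to outer:
  R_conv,in = 1/(4πr²h) = 1/(4π·1.88²·963) = 2.338×10^-5 K/W
  R_nickel alloy = (1/1.88 − 1/1.92)/(4πk) = 0.01108/(4π·12.5) = 7.055×10^-5 K/W
  R_cork board = (1/1.92 − 1/2.12)/(4πk) = 0.04914/(4π·0.0449) = 0.08708 K/W
  R_fibreglass batt = (1/2.12 − 1/2.72)/(4πk) = 0.1041/(4π·0.0366) = 0.2262 K/W
  R_conv,out = 1/(4πr²h) = 1/(4π·2.72²·11.2) = 9.604×10^-4 K/W
ΣR = 2.338×10^-5 + 7.055×10^-5 + 0.08708 + 0.2262 + 9.604×10^-4 = 0.3143 K/W
Q = ΔT/ΣR = (-180 °C − 19.4 °C)/0.3143 = -634 W
(Negative Q ⇒ heat flows inward; heat gain = 634 W.)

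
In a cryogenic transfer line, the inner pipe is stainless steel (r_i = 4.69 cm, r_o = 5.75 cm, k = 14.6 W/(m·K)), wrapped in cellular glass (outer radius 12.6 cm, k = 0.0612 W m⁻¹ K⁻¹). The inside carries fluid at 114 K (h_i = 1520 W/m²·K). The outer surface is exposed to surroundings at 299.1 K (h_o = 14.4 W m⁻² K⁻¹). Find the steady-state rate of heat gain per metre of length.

Q' = 86.8 W/m

Series thermal resistances, inner to outer:
  R'_conv,in = 1/(2πr h) = 1/(2π·0.0469·1520) = 0.002233 m·K/W
  R'_stainless steel = ln(0.0575/0.0469)/(2πk) = 0.2038/(2π·14.6) = 0.002221 m·K/W
  R'_cellular glass = ln(0.126/0.0575)/(2πk) = 0.7845/(2π·0.0612) = 2.040 m·K/W
  R'_conv,out = 1/(2πr h) = 1/(2π·0.126·14.4) = 0.08772 m·K/W
ΣR = 0.002233 + 0.002221 + 2.040 + 0.08772 = 2.132 m·K/W
Q' = ΔT/ΣR = (114 K − 299.1 K)/2.132 = -86.8 W/m
(Negative Q' ⇒ heat flows inward; heat gain = 86.8 W/m.)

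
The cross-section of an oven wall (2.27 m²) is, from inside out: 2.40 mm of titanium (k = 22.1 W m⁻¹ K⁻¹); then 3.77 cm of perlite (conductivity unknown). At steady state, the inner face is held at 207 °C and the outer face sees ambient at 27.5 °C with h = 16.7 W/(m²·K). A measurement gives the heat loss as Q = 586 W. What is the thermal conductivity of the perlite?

k = 0.0593 W/m·K

ΣR = ΔT/Q = |207 − 27.5|/586 = 0.3063 K/W
Known resistances:
  R_titanium = L/(kA) = 0.00240/(22.1·2.27) = 4.784×10^-5 K/W
  R_conv,out = 1/(hA) = 1/(16.7·2.27) = 0.02638 K/W
R_perlite = ΣR − ΣR_known = 0.3063 − 0.02643 = 0.2799 K/W
L/(kA) = 0.2799 ⇒ k = 0.0377/(0.2799·2.27) = 0.0593 W/m·K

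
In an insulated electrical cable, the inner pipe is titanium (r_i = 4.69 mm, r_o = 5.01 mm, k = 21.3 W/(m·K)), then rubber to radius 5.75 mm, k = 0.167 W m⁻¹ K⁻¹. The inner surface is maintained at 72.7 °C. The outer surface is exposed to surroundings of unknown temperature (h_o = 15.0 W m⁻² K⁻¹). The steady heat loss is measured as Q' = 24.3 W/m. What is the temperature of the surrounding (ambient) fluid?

T_out = 24.7 °C

Series resistances:
  R'_titanium = ln(0.00501/0.00469)/(2πk) = 0.06600/(2π·21.3) = 4.932×10^-4 m·K/W
  R'_rubber = ln(0.00575/0.00501)/(2πk) = 0.1378/(2π·0.167) = 0.1313 m·K/W
  R'_conv,out = 1/(2πr h) = 1/(2π·0.00575·15.0) = 1.845 m·K/W
ΣR = 1.977 m·K/W
ΔT = Q'·ΣR = 24.3 × 1.977 = 48.04 K
Heat flows outward, so T_out = T_in − ΔT = 72.7 − 48.04 = 24.7 °C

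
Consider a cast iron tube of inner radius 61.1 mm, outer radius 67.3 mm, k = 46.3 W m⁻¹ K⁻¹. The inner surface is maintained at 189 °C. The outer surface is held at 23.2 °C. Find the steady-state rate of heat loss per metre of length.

Q' = 2πk·ΔT/ln(r₂/r₁) = 2π × 46.3 × 165.8 / ln(0.0673/0.0611) = 4.99×10^5 W/m

Q' = 499 kW/m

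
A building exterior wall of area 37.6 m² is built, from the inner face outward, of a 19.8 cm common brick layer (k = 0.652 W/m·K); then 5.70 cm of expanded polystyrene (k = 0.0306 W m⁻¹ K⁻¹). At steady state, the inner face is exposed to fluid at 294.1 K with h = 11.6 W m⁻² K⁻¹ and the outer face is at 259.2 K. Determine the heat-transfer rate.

Q = 583 W

Treat each layer as a resistance in series:
  R_conv,in = 1/(hA) = 1/(11.6·37.6) = 0.002293 K/W
  R_common brick = L/(kA) = 0.198/(0.652·37.6) = 0.008077 K/W
  R_expanded polystyrene = L/(kA) = 0.0570/(0.0306·37.6) = 0.04954 K/W
ΣR = 0.002293 + 0.008077 + 0.04954 = 0.05991 K/W
Q = ΔT/ΣR = (294.1 K − 259.2 K)/0.05991 = 583 W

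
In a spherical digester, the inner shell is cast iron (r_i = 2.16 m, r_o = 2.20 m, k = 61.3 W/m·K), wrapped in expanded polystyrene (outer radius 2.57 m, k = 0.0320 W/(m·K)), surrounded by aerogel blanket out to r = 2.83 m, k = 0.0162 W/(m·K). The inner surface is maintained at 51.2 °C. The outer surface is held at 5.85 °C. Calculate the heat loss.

Q = 134 W

Resistance network (inner→outer):
  R_cast iron = (1/2.16 − 1/2.20)/(4πk) = 0.008418/(4π·61.3) = 1.093×10^-5 K/W
  R_expanded polystyrene = (1/2.20 − 1/2.57)/(4πk) = 0.06544/(4π·0.0320) = 0.1627 K/W
  R_aerogel blanket = (1/2.57 − 1/2.83)/(4πk) = 0.03575/(4π·0.0162) = 0.1756 K/W
ΣR = 1.093×10^-5 + 0.1627 + 0.1756 = 0.3383 K/W
Q = ΔT/ΣR = (51.2 °C − 5.85 °C)/0.3383 = 134 W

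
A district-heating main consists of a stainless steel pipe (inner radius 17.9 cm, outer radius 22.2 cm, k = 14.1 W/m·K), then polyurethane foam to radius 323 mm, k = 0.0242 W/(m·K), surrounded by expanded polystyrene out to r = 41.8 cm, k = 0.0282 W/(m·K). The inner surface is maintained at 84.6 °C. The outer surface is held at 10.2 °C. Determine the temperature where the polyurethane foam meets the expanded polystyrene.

Resistance network (inner→outer):
  R'_stainless steel = ln(0.222/0.179)/(2πk) = 0.2153/(2π·14.1) = 0.002430 m·K/W
  R'_polyurethane foam = ln(0.323/0.222)/(2πk) = 0.3750/(2π·0.0242) = 2.466 m·K/W
  R'_expanded polystyrene = ln(0.418/0.323)/(2πk) = 0.2578/(2π·0.0282) = 1.455 m·K/W
ΣR = 0.002430 + 2.466 + 1.455 = 3.923 m·K/W
Q' = ΔT/ΣR = (84.6 °C − 10.2 °C)/3.923 = 18.97 W/m
From the inner boundary to the polyurethane foam/expanded polystyrene interface, ΣR_partial = 2.468 m·K/W.
T_interface = T_in − Q'·ΣR_partial = 84.6 °C − (18.97)(2.468) = 37.8 °C

T = 37.8 °C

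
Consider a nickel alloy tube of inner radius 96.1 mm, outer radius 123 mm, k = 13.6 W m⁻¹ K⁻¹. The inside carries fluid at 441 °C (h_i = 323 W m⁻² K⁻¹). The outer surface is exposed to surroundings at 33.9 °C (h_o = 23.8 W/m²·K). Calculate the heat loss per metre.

Q' = 6530 W/m

Series thermal resistances, inner to outer:
  R'_conv,in = 1/(2πr h) = 1/(2π·0.0961·323) = 0.005127 m·K/W
  R'_nickel alloy = ln(0.123/0.0961)/(2πk) = 0.2468/(2π·13.6) = 0.002888 m·K/W
  R'_conv,out = 1/(2πr h) = 1/(2π·0.123·23.8) = 0.05437 m·K/W
ΣR = 0.005127 + 0.002888 + 0.05437 = 0.06239 m·K/W
Q' = ΔT/ΣR = (441 °C − 33.9 °C)/0.06239 = 6530 W/m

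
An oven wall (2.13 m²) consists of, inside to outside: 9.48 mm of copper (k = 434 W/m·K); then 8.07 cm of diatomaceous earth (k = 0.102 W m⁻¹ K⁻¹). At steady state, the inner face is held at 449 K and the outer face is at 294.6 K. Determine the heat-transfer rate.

Series thermal resistances, inner to outer:
  R_copper = L/(kA) = 0.00948/(434·2.13) = 1.026×10^-5 K/W
  R_diatomaceous earth = L/(kA) = 0.0807/(0.102·2.13) = 0.3714 K/W
ΣR = 1.026×10^-5 + 0.3714 = 0.3714 K/W
Q = ΔT/ΣR = (449 K − 294.6 K)/0.3714 = 416 W

Q = 416 W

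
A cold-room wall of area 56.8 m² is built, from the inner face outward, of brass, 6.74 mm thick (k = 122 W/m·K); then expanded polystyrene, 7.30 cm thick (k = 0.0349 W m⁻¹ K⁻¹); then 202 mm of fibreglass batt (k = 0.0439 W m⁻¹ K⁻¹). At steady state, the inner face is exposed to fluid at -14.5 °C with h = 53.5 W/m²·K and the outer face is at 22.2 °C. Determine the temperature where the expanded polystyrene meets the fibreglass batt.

T = -2.96 °C

Treat each layer as a resistance in series:
  R_conv,in = 1/(hA) = 1/(53.5·56.8) = 3.291×10^-4 K/W
  R_brass = L/(kA) = 0.00674/(122·56.8) = 9.726×10^-7 K/W
  R_expanded polystyrene = L/(kA) = 0.0730/(0.0349·56.8) = 0.03683 K/W
  R_fibreglass batt = L/(kA) = 0.202/(0.0439·56.8) = 0.08101 K/W
ΣR = 3.291×10^-4 + 9.726×10^-7 + 0.03683 + 0.08101 = 0.1182 K/W
Q = ΔT/ΣR = (-14.5 °C − 22.2 °C)/0.1182 = -310.5 W
From the inner boundary to the expanded polystyrene/fibreglass batt interface, ΣR_partial = 0.03716 K/W.
T_interface = T_in − Q·ΣR_partial = -14.5 °C − (-310.5)(0.03716) = -2.96 °C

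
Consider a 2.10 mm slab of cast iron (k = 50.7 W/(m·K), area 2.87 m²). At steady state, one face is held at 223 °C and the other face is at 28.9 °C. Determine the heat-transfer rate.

Q = 13400 kW

Q = kA·ΔT/L = 50.7 × 2.87 × |223 °C − 28.9 °C| / 0.00210 = 1.34×10^7 W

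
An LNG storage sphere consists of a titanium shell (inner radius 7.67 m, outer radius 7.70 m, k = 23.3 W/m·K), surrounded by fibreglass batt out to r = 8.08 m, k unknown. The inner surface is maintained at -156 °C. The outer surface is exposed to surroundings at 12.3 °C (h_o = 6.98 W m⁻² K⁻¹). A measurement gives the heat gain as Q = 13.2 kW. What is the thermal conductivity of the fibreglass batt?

k = 0.0387 W/m·K

ΣR = ΔT/Q = |-156 − 12.3|/13200 = 0.01275 K/W
Known resistances:
  R_titanium = (1/7.67 − 1/7.70)/(4πk) = 5.080×10^-4/(4π·23.3) = 1.735×10^-6 K/W
  R_conv,out = 1/(4πr²h) = 1/(4π·8.08²·6.98) = 1.746×10^-4 K/W
R_fibreglass batt = ΣR − ΣR_known = 0.01275 − 1.763×10^-4 = 0.01257 K/W
(1/r₁−1/r₂)/(4πk) = 0.01257 ⇒ k = 0.006108/(4π·0.01257) = 0.0387 W/m·K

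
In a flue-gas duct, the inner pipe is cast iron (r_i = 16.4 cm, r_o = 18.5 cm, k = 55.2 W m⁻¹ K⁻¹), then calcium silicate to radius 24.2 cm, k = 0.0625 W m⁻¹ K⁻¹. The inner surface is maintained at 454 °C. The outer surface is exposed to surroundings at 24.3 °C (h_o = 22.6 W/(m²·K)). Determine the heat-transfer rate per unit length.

Q' = 602 W/m

Series thermal resistances, inner to outer:
  R'_cast iron = ln(0.185/0.164)/(2πk) = 0.1205/(2π·55.2) = 3.474×10^-4 m·K/W
  R'_calcium silicate = ln(0.242/0.185)/(2πk) = 0.2686/(2π·0.0625) = 0.6839 m·K/W
  R'_conv,out = 1/(2πr h) = 1/(2π·0.242·22.6) = 0.02910 m·K/W
ΣR = 3.474×10^-4 + 0.6839 + 0.02910 = 0.7133 m·K/W
Q' = ΔT/ΣR = (454 °C − 24.3 °C)/0.7133 = 602 W/m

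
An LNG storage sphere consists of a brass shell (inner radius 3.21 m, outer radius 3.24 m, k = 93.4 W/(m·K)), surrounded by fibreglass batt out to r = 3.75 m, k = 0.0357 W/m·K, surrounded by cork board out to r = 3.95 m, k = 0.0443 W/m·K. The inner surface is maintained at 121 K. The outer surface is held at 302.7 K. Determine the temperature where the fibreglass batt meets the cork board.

Series thermal resistances, inner to outer:
  R_brass = (1/3.21 − 1/3.24)/(4πk) = 0.002885/(4π·93.4) = 2.458×10^-6 K/W
  R_fibreglass batt = (1/3.24 − 1/3.75)/(4πk) = 0.04198/(4π·0.0357) = 0.09357 K/W
  R_cork board = (1/3.75 − 1/3.95)/(4πk) = 0.01350/(4π·0.0443) = 0.02425 K/W
ΣR = 2.458×10^-6 + 0.09357 + 0.02425 = 0.1178 K/W
Q = ΔT/ΣR = (121 K − 302.7 K)/0.1178 = -1542 W
From the inner boundary to the fibreglass batt/cork board interface, ΣR_partial = 0.09357 K/W.
T_interface = T_in − Q·ΣR_partial = 121 K − (-1542)(0.09357) = 265.3 K

T = 265.3 K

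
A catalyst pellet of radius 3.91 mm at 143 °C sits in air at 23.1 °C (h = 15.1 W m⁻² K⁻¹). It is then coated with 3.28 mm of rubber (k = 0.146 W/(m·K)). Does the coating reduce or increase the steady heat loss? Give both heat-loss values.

Critical radius for a sphere: r_cr = 2k/h = 0.0193 m = 1.93 cm.
Outer radius after coating: r₂ = 0.00391 + 0.00328 = 0.00719 m.
Since r₁ < r_cr and r₂ ≤ r_cr, the coating moves toward the maximum at r_cr — heat loss rises.
Bare: R = 1/(4πr₁²h) = 344.7 K/W; Q = 119.9/344.7 = 0.348 W.
Coated: R = R_cond + R_conv = 165.5 K/W; Q = 119.9/165.5 = 0.724 W.

increases: 0.348 → 0.724 W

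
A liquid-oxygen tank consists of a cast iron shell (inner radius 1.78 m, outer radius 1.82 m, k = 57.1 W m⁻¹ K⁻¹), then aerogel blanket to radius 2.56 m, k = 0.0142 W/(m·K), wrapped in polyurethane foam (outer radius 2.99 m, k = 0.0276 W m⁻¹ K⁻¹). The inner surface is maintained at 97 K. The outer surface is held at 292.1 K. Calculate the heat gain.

Treat each layer as a resistance in series:
  R_cast iron = (1/1.78 − 1/1.82)/(4πk) = 0.01235/(4π·57.1) = 1.721×10^-5 K/W
  R_aerogel blanket = (1/1.82 − 1/2.56)/(4πk) = 0.1588/(4π·0.0142) = 0.8901 K/W
  R_polyurethane foam = (1/2.56 − 1/2.99)/(4πk) = 0.05618/(4π·0.0276) = 0.1620 K/W
ΣR = 1.721×10^-5 + 0.8901 + 0.1620 = 1.052 K/W
Q = ΔT/ΣR = (97 K − 292.1 K)/1.052 = -185 W
(Negative Q ⇒ heat flows inward; heat gain = 185 W.)

Q = 185 W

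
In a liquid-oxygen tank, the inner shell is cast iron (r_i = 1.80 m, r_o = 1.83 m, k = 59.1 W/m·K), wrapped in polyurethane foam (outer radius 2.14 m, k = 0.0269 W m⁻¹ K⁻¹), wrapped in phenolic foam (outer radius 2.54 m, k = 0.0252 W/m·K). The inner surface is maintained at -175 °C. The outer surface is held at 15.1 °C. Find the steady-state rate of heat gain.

Series thermal resistances, inner to outer:
  R_cast iron = (1/1.80 − 1/1.83)/(4πk) = 0.009107/(4π·59.1) = 1.226×10^-5 K/W
  R_polyurethane foam = (1/1.83 − 1/2.14)/(4πk) = 0.07916/(4π·0.0269) = 0.2342 K/W
  R_phenolic foam = (1/2.14 − 1/2.54)/(4πk) = 0.07359/(4π·0.0252) = 0.2324 K/W
ΣR = 1.226×10^-5 + 0.2342 + 0.2324 = 0.4666 K/W
Q = ΔT/ΣR = (-175 °C − 15.1 °C)/0.4666 = -407 W
(Negative Q ⇒ heat flows inward; heat gain = 407 W.)

Q = 407 W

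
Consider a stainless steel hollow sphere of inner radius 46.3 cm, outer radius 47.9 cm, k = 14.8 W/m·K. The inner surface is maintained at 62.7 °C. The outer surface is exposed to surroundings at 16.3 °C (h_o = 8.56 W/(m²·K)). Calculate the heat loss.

Q = 1130 W

Series thermal resistances, inner to outer:
  R_stainless steel = (1/0.463 − 1/0.479)/(4πk) = 0.07214/(4π·14.8) = 3.879×10^-4 K/W
  R_conv,out = 1/(4πr²h) = 1/(4π·0.479²·8.56) = 0.04052 K/W
ΣR = 3.879×10^-4 + 0.04052 = 0.04091 K/W
Q = ΔT/ΣR = (62.7 °C − 16.3 °C)/0.04091 = 1130 W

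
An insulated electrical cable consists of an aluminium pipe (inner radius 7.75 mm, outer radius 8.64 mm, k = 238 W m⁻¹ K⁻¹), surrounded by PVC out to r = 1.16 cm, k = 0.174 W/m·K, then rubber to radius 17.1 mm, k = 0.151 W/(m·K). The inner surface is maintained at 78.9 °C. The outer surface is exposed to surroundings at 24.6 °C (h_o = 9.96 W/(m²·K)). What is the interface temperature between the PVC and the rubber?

T = 69.8 °C

Treat each layer as a resistance in series:
  R'_aluminium = ln(0.00864/0.00775)/(2πk) = 0.1087/(2π·238) = 7.270×10^-5 m·K/W
  R'_PVC = ln(0.0116/0.00864)/(2πk) = 0.2946/(2π·0.174) = 0.2695 m·K/W
  R'_rubber = ln(0.0171/0.0116)/(2πk) = 0.3881/(2π·0.151) = 0.4090 m·K/W
  R'_conv,out = 1/(2πr h) = 1/(2π·0.0171·9.96) = 0.9345 m·K/W
ΣR = 7.270×10^-5 + 0.2695 + 0.4090 + 0.9345 = 1.613 m·K/W
Q' = ΔT/ΣR = (78.9 °C − 24.6 °C)/1.613 = 33.66 W/m
From the inner boundary to the PVC/rubber interface, ΣR_partial = 0.2696 m·K/W.
T_interface = T_in − Q'·ΣR_partial = 78.9 °C − (33.66)(0.2696) = 69.8 °C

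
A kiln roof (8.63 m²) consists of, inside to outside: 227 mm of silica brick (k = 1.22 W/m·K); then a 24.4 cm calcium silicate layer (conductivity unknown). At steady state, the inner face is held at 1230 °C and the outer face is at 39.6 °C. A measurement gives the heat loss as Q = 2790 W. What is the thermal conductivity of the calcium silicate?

k = 0.0698 W/m·K

ΣR = ΔT/Q = |1230 − 39.6|/2790 = 0.4267 K/W
Known resistances:
  R_silica brick = L/(kA) = 0.227/(1.22·8.63) = 0.02156 K/W
R_calcium silicate = ΣR − ΣR_known = 0.4267 − 0.02156 = 0.4051 K/W
L/(kA) = 0.4051 ⇒ k = 0.244/(0.4051·8.63) = 0.0698 W/m·K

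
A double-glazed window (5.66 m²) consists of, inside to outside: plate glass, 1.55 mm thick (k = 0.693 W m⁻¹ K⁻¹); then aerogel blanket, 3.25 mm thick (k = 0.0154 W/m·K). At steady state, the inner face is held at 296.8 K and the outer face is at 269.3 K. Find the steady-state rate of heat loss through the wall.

Q = 730 W

Series thermal resistances, inner to outer:
  R_plate glass = L/(kA) = 0.00155/(0.693·5.66) = 3.952×10^-4 K/W
  R_aerogel blanket = L/(kA) = 0.00325/(0.0154·5.66) = 0.03729 K/W
ΣR = 3.952×10^-4 + 0.03729 = 0.03769 K/W
Q = ΔT/ΣR = (296.8 K − 269.3 K)/0.03769 = 730 W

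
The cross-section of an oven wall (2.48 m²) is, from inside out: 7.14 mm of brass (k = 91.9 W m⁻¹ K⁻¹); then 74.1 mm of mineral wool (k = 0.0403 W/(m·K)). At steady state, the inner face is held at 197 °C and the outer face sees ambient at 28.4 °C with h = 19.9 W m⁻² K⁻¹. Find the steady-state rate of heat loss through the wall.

Q = 221 W

Treat each layer as a resistance in series:
  R_brass = L/(kA) = 0.00714/(91.9·2.48) = 3.133×10^-5 K/W
  R_mineral wool = L/(kA) = 0.0741/(0.0403·2.48) = 0.7414 K/W
  R_conv,out = 1/(hA) = 1/(19.9·2.48) = 0.02026 K/W
ΣR = 3.133×10^-5 + 0.7414 + 0.02026 = 0.7617 K/W
Q = ΔT/ΣR = (197 °C − 28.4 °C)/0.7617 = 221 W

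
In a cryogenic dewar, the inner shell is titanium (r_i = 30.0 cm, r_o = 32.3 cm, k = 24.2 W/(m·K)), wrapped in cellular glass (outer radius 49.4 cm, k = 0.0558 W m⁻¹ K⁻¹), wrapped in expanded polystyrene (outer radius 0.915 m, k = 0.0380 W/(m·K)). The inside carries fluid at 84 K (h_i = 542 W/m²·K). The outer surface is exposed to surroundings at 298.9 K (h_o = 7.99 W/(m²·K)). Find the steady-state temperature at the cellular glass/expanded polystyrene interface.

T = 178.2 K

Series thermal resistances, inner to outer:
  R_conv,in = 1/(4πr²h) = 1/(4π·0.300²·542) = 0.001631 K/W
  R_titanium = (1/0.300 − 1/0.323)/(4πk) = 0.2374/(4π·24.2) = 7.805×10^-4 K/W
  R_cellular glass = (1/0.323 − 1/0.494)/(4πk) = 1.072/(4π·0.0558) = 1.528 K/W
  R_expanded polystyrene = (1/0.494 − 1/0.915)/(4πk) = 0.9314/(4π·0.0380) = 1.950 K/W
  R_conv,out = 1/(4πr²h) = 1/(4π·0.915²·7.99) = 0.01190 K/W
ΣR = 0.001631 + 7.805×10^-4 + 1.528 + 1.950 + 0.01190 = 3.492 K/W
Q = ΔT/ΣR = (84 K − 298.9 K)/3.492 = -61.54 W
From the inner boundary to the cellular glass/expanded polystyrene interface, ΣR_partial = 1.530 K/W.
T_interface = T_in − Q·ΣR_partial = 84 K − (-61.54)(1.530) = 178.2 K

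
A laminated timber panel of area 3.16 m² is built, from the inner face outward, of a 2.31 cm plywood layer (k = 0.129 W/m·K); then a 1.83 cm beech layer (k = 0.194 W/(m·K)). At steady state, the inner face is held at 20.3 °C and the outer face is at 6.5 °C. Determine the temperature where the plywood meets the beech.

T = 11.3 °C

Treat each layer as a resistance in series:
  R_plywood = L/(kA) = 0.0231/(0.129·3.16) = 0.05667 K/W
  R_beech = L/(kA) = 0.0183/(0.194·3.16) = 0.02985 K/W
ΣR = 0.05667 + 0.02985 = 0.08652 K/W
Q = ΔT/ΣR = (20.3 °C − 6.5 °C)/0.08652 = 159.5 W
From the inner boundary to the plywood/beech interface, ΣR_partial = 0.05667 K/W.
T_interface = T_in − Q·ΣR_partial = 20.3 °C − (159.5)(0.05667) = 11.3 °C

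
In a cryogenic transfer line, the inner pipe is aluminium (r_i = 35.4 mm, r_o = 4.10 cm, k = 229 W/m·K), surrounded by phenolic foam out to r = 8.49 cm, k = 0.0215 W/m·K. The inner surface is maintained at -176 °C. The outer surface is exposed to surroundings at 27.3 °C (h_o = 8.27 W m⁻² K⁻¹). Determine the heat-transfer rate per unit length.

Q' = 36.2 W/m

Series thermal resistances, inner to outer:
  R'_aluminium = ln(0.0410/0.0354)/(2πk) = 0.1469/(2π·229) = 1.021×10^-4 m·K/W
  R'_phenolic foam = ln(0.0849/0.0410)/(2πk) = 0.7279/(2π·0.0215) = 5.388 m·K/W
  R'_conv,out = 1/(2πr h) = 1/(2π·0.0849·8.27) = 0.2267 m·K/W
ΣR = 1.021×10^-4 + 5.388 + 0.2267 = 5.615 m·K/W
Q' = ΔT/ΣR = (-176 °C − 27.3 °C)/5.615 = -36.2 W/m
(Negative Q' ⇒ heat flows inward; heat gain = 36.2 W/m.)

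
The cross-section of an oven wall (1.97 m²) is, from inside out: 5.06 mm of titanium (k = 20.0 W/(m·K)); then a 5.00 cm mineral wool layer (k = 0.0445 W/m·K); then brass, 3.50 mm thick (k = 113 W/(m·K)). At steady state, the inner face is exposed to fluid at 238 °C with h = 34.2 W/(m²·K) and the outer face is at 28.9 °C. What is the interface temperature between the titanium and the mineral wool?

Series thermal resistances, inner to outer:
  R_conv,in = 1/(hA) = 1/(34.2·1.97) = 0.01484 K/W
  R_titanium = L/(kA) = 0.00506/(20.0·1.97) = 1.284×10^-4 K/W
  R_mineral wool = L/(kA) = 0.0500/(0.0445·1.97) = 0.5704 K/W
  R_brass = L/(kA) = 0.00350/(113·1.97) = 1.572×10^-5 K/W
ΣR = 0.01484 + 1.284×10^-4 + 0.5704 + 1.572×10^-5 = 0.5854 K/W
Q = ΔT/ΣR = (238 °C − 28.9 °C)/0.5854 = 357.2 W
From the inner boundary to the titanium/mineral wool interface, ΣR_partial = 0.01497 K/W.
T_interface = T_in − Q·ΣR_partial = 238 °C − (357.2)(0.01497) = 233 °C

T = 233 °C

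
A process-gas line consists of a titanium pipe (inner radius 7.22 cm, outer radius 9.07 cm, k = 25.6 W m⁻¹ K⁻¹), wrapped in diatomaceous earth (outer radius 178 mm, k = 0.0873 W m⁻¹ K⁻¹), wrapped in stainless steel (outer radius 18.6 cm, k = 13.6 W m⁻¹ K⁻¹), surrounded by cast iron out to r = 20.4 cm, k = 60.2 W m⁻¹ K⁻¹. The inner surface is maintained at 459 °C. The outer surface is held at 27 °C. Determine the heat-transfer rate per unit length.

Q' = 351 W/m

Series thermal resistances, inner to outer:
  R'_titanium = ln(0.0907/0.0722)/(2πk) = 0.2281/(2π·25.6) = 0.001418 m·K/W
  R'_diatomaceous earth = ln(0.178/0.0907)/(2πk) = 0.6742/(2π·0.0873) = 1.229 m·K/W
  R'_stainless steel = ln(0.186/0.178)/(2πk) = 0.04396/(2π·13.6) = 5.145×10^-4 m·K/W
  R'_cast iron = ln(0.204/0.186)/(2πk) = 0.09237/(2π·60.2) = 2.442×10^-4 m·K/W
ΣR = 0.001418 + 1.229 + 5.145×10^-4 + 2.442×10^-4 = 1.231 m·K/W
Q' = ΔT/ΣR = (459 °C − 27 °C)/1.231 = 351 W/m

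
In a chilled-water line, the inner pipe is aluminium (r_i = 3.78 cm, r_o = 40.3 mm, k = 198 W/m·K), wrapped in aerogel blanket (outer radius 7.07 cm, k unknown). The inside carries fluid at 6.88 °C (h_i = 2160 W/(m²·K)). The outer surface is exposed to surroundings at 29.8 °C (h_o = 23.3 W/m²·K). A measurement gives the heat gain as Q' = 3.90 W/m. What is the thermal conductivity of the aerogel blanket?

ΣR = ΔT/Q' = |6.88 − 29.8|/3.90 = 5.877 m·K/W
Known resistances:
  R'_conv,in = 1/(2πr h) = 1/(2π·0.0378·2160) = 0.001949 m·K/W
  R'_aluminium = ln(0.0403/0.0378)/(2πk) = 0.06404/(2π·198) = 5.148×10^-5 m·K/W
  R'_conv,out = 1/(2πr h) = 1/(2π·0.0707·23.3) = 0.09662 m·K/W
R_aerogel blanket = ΣR − ΣR_known = 5.877 − 0.09862 = 5.778 m·K/W
ln(r₂/r₁)/(2πk) = 5.778 ⇒ k = 0.5621/(2π·5.778) = 0.0155 W/m·K

k = 0.0155 W/m·K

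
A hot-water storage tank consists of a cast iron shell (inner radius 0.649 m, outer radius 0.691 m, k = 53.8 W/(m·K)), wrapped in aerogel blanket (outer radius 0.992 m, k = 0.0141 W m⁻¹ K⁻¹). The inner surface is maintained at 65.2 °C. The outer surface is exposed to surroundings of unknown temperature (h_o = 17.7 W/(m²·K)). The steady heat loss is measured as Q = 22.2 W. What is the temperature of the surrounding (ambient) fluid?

T_out = 10.1 °C

Series resistances:
  R_cast iron = (1/0.649 − 1/0.691)/(4πk) = 0.09365/(4π·53.8) = 1.385×10^-4 K/W
  R_aerogel blanket = (1/0.691 − 1/0.992)/(4πk) = 0.4391/(4π·0.0141) = 2.478 K/W
  R_conv,out = 1/(4πr²h) = 1/(4π·0.992²·17.7) = 0.004569 K/W
ΣR = 2.483 K/W
ΔT = Q·ΣR = 22.2 × 2.483 = 55.12 K
Heat flows outward, so T_out = T_in − ΔT = 65.2 − 55.12 = 10.1 °C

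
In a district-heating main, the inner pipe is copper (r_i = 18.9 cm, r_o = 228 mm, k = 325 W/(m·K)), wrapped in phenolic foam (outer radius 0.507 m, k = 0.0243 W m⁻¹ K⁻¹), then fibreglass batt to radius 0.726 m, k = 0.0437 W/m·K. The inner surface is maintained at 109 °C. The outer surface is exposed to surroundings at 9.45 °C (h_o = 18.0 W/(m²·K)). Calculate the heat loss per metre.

Q' = 15.2 W/m

Series thermal resistances, inner to outer:
  R'_copper = ln(0.228/0.189)/(2πk) = 0.1876/(2π·325) = 9.187×10^-5 m·K/W
  R'_phenolic foam = ln(0.507/0.228)/(2πk) = 0.7992/(2π·0.0243) = 5.234 m·K/W
  R'_fibreglass batt = ln(0.726/0.507)/(2πk) = 0.3590/(2π·0.0437) = 1.308 m·K/W
  R'_conv,out = 1/(2πr h) = 1/(2π·0.726·18.0) = 0.01218 m·K/W
ΣR = 9.187×10^-5 + 5.234 + 1.308 + 0.01218 = 6.554 m·K/W
Q' = ΔT/ΣR = (109 °C − 9.45 °C)/6.554 = 15.2 W/m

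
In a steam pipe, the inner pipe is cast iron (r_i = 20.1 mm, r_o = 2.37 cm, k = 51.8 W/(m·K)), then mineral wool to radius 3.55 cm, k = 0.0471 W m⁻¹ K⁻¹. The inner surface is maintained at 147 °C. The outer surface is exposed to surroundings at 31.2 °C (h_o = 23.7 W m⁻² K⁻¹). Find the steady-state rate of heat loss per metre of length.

Q' = 74.5 W/m

Series thermal resistances, inner to outer:
  R'_cast iron = ln(0.0237/0.0201)/(2πk) = 0.1648/(2π·51.8) = 5.062×10^-4 m·K/W
  R'_mineral wool = ln(0.0355/0.0237)/(2πk) = 0.4041/(2π·0.0471) = 1.365 m·K/W
  R'_conv,out = 1/(2πr h) = 1/(2π·0.0355·23.7) = 0.1892 m·K/W
ΣR = 5.062×10^-4 + 1.365 + 0.1892 = 1.555 m·K/W
Q' = ΔT/ΣR = (147 °C − 31.2 °C)/1.555 = 74.5 W/m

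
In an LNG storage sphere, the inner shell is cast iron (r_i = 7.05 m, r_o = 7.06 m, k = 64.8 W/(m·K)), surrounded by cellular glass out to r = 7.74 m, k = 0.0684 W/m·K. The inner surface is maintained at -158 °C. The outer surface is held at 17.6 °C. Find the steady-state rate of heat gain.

Q = 12.1 kW

Treat each layer as a resistance in series:
  R_cast iron = (1/7.05 − 1/7.06)/(4πk) = 2.009×10^-4/(4π·64.8) = 2.467×10^-7 K/W
  R_cellular glass = (1/7.06 − 1/7.74)/(4πk) = 0.01244/(4π·0.0684) = 0.01448 K/W
ΣR = 2.467×10^-7 + 0.01448 = 0.01448 K/W
Q = ΔT/ΣR = (-158 °C − 17.6 °C)/0.01448 = -12100 W
(Negative Q ⇒ heat flows inward; heat gain = 12100 W.)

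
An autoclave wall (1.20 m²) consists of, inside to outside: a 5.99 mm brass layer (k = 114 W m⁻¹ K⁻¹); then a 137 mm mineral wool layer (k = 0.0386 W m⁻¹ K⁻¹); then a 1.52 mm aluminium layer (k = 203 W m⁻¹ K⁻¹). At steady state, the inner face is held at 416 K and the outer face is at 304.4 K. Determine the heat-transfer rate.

Q = 37.7 W

Resistance network (inner→outer):
  R_brass = L/(kA) = 0.00599/(114·1.20) = 4.379×10^-5 K/W
  R_mineral wool = L/(kA) = 0.137/(0.0386·1.20) = 2.958 K/W
  R_aluminium = L/(kA) = 0.00152/(203·1.20) = 6.240×10^-6 K/W
ΣR = 4.379×10^-5 + 2.958 + 6.240×10^-6 = 2.958 K/W
Q = ΔT/ΣR = (416 K − 304.4 K)/2.958 = 37.7 W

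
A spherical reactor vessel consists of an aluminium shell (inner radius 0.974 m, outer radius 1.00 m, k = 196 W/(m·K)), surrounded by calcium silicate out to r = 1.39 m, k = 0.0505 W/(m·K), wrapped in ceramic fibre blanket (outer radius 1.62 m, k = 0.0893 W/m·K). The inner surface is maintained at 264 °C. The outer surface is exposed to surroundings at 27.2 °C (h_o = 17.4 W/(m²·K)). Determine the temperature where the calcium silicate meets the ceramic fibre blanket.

Resistance network (inner→outer):
  R_aluminium = (1/0.974 − 1/1.00)/(4πk) = 0.02669/(4π·196) = 1.084×10^-5 K/W
  R_calcium silicate = (1/1.00 − 1/1.39)/(4πk) = 0.2806/(4π·0.0505) = 0.4421 K/W
  R_ceramic fibre blanket = (1/1.39 − 1/1.62)/(4πk) = 0.1021/(4π·0.0893) = 0.09102 K/W
  R_conv,out = 1/(4πr²h) = 1/(4π·1.62²·17.4) = 0.001743 K/W
ΣR = 1.084×10^-5 + 0.4421 + 0.09102 + 0.001743 = 0.5349 K/W
Q = ΔT/ΣR = (264 °C − 27.2 °C)/0.5349 = 442.7 W
From the inner boundary to the calcium silicate/ceramic fibre blanket interface, ΣR_partial = 0.4421 K/W.
T_interface = T_in − Q·ΣR_partial = 264 °C − (442.7)(0.4421) = 68.3 °C

T = 68.3 °C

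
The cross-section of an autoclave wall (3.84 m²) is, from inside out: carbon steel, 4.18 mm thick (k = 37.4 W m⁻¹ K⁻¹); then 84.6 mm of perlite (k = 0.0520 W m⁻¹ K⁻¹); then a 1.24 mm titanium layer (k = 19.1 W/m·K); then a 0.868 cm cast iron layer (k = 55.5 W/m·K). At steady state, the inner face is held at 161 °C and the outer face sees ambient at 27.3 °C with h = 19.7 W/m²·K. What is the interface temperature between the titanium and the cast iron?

Resistance network (inner→outer):
  R_carbon steel = L/(kA) = 0.00418/(37.4·3.84) = 2.911×10^-5 K/W
  R_perlite = L/(kA) = 0.0846/(0.0520·3.84) = 0.4237 K/W
  R_titanium = L/(kA) = 0.00124/(19.1·3.84) = 1.691×10^-5 K/W
  R_cast iron = L/(kA) = 0.00868/(55.5·3.84) = 4.073×10^-5 K/W
  R_conv,out = 1/(hA) = 1/(19.7·3.84) = 0.01322 K/W
ΣR = 2.911×10^-5 + 0.4237 + 1.691×10^-5 + 4.073×10^-5 + 0.01322 = 0.4370 K/W
Q = ΔT/ΣR = (161 °C − 27.3 °C)/0.4370 = 305.9 W
From the inner boundary to the titanium/cast iron interface, ΣR_partial = 0.4237 K/W.
T_interface = T_in − Q·ΣR_partial = 161 °C − (305.9)(0.4237) = 31.4 °C

T = 31.4 °C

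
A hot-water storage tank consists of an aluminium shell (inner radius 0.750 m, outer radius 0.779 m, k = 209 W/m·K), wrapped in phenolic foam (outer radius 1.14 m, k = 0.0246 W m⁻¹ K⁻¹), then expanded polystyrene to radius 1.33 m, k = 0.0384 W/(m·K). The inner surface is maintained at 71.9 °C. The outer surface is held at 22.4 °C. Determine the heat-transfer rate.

Q = 31.4 W

Series thermal resistances, inner to outer:
  R_aluminium = (1/0.750 − 1/0.779)/(4πk) = 0.04964/(4π·209) = 1.890×10^-5 K/W
  R_phenolic foam = (1/0.779 − 1/1.14)/(4πk) = 0.4065/(4π·0.0246) = 1.315 K/W
  R_expanded polystyrene = (1/1.14 − 1/1.33)/(4πk) = 0.1253/(4π·0.0384) = 0.2597 K/W
ΣR = 1.890×10^-5 + 1.315 + 0.2597 = 1.575 K/W
Q = ΔT/ΣR = (71.9 °C − 22.4 °C)/1.575 = 31.4 W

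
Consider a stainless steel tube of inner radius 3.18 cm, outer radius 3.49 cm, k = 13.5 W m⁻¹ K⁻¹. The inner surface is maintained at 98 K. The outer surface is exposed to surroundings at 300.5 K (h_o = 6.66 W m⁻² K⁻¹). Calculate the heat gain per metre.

Q' = 295 W/m

Resistance network (inner→outer):
  R'_stainless steel = ln(0.0349/0.0318)/(2πk) = 0.09302/(2π·13.5) = 0.001097 m·K/W
  R'_conv,out = 1/(2πr h) = 1/(2π·0.0349·6.66) = 0.6847 m·K/W
ΣR = 0.001097 + 0.6847 = 0.6858 m·K/W
Q' = ΔT/ΣR = (98 K − 300.5 K)/0.6858 = -295 W/m
(Negative Q' ⇒ heat flows inward; heat gain = 295 W/m.)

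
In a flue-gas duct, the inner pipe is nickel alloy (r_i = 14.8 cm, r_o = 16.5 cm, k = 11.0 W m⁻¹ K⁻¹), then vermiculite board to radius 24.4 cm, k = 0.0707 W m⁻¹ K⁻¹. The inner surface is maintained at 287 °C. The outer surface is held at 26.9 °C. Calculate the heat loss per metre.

Q' = 295 W/m

Resistance network (inner→outer):
  R'_nickel alloy = ln(0.165/0.148)/(2πk) = 0.1087/(2π·11.0) = 0.001573 m·K/W
  R'_vermiculite board = ln(0.244/0.165)/(2πk) = 0.3912/(2π·0.0707) = 0.8807 m·K/W
ΣR = 0.001573 + 0.8807 = 0.8823 m·K/W
Q' = ΔT/ΣR = (287 °C − 26.9 °C)/0.8823 = 295 W/m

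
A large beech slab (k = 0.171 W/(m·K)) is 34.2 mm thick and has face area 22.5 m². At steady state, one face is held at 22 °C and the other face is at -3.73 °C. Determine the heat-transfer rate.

Q = kA·ΔT/L = 0.171 × 22.5 × |22 °C − -3.73 °C| / 0.0342 = 2890 W

Q = 2890 W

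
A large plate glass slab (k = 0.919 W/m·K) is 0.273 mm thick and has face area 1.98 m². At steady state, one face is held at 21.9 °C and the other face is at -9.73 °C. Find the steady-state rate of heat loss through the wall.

Q = 211 kW

Q = kA·ΔT/L = 0.919 × 1.98 × |21.9 °C − -9.73 °C| / 2.73×10^-4 = 2.11×10^5 W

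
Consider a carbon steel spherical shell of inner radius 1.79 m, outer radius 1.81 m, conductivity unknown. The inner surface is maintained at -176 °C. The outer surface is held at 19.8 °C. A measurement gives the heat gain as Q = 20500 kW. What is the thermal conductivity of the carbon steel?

ΣR = ΔT/Q = |-176 − 19.8|/2.05×10^7 = 9.551×10^-6 K/W
(1/r₁−1/r₂)/(4πk) = 9.551×10^-6 ⇒ k = 0.006173/(4π·9.551×10^-6) = 51.4 W/m·K

k = 51.4 W/m·K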